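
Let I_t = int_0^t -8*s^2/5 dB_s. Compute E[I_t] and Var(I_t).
E[I_t] = 0; Var(I_t) = 64*t^5/125

The Itô integral of a deterministic integrand f(s) has mean 0 because each increment f(s) * (B_{s+ds} - B_s) has mean 0. By the Itô isometry:
  Var( int_0^t f(s) dB_s ) = E[ (int_0^t f(s) dB_s)^2 ] = int_0^t f(s)^2 ds.
Here f(s) = -8*s^2/5, so f(s)^2 = 64*s^4/25. Integrate:
  int_0^t (64*s^4/25) ds = 64*t^5/125.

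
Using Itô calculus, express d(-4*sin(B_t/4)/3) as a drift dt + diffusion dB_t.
d(-4*sin(B_t/4)/3) = (sin(B_t/4)/24) dt + (-cos(B_t/4)/3) dB_t

Itô's formula for f(B_t) gives d f(B_t) = f'(B_t) dB_t + (1/2) f''(B_t) dt. Compute derivatives of f(x) = -4*sin(x/4)/3:
  f'(x)  = -cos(x/4)/3
  f''(x) = sin(x/4)/12
Substitute x = B_t and multiply the f'' term by 1/2:
  drift     = (1/2) * (sin(x/4)/12) evaluated at B_t = sin(B_t/4)/24
  diffusion = (-cos(x/4)/3) evaluated at B_t = -cos(B_t/4)/3
Therefore d(-4*sin(B_t/4)/3) = (sin(B_t/4)/24) dt + (-cos(B_t/4)/3) dB_t.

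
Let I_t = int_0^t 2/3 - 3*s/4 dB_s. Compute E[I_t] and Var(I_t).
E[I_t] = 0; Var(I_t) = t*(27*t^2 - 72*t + 64)/144

The Itô integral of a deterministic integrand f(s) has mean 0 because each increment f(s) * (B_{s+ds} - B_s) has mean 0. By the Itô isometry:
  Var( int_0^t f(s) dB_s ) = E[ (int_0^t f(s) dB_s)^2 ] = int_0^t f(s)^2 ds.
Here f(s) = 2/3 - 3*s/4, so f(s)^2 = (9*s - 8)^2/144. Integrate:
  int_0^t ((9*s - 8)^2/144) ds = t*(27*t^2 - 72*t + 64)/144.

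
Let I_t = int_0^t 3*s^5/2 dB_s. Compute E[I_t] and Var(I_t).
E[I_t] = 0; Var(I_t) = 9*t^11/44

The Itô integral of a deterministic integrand f(s) has mean 0 because each increment f(s) * (B_{s+ds} - B_s) has mean 0. By the Itô isometry:
  Var( int_0^t f(s) dB_s ) = E[ (int_0^t f(s) dB_s)^2 ] = int_0^t f(s)^2 ds.
Here f(s) = 3*s^5/2, so f(s)^2 = 9*s^10/4. Integrate:
  int_0^t (9*s^10/4) ds = 9*t^11/44.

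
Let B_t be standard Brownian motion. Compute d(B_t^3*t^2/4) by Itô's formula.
d(B_t^3*t^2/4) = (B_t*t*(2*B_t^2 + 3*t)/4) dt + (3*B_t^2*t^2/4) dB_t

Itô's formula for f(t, x): d f(t, B_t) = (f_t + (1/2) f_xx) dt + f_x dB_t. Compute partials of f(t, x) = t^2*x^3/4:
  f_t(t,x)  = t*x^3/2
  f_x(t,x)  = 3*t^2*x^2/4
  f_xx(t,x) = 3*t^2*x/2
Assemble drift = f_t + (1/2) f_xx = t*x*(3*t + 2*x^2)/4 and diffusion = f_x = 3*t^2*x^2/4. Substituting x = B_t:
  d(B_t^3*t^2/4) = (B_t*t*(2*B_t^2 + 3*t)/4) dt + (3*B_t^2*t^2/4) dB_t.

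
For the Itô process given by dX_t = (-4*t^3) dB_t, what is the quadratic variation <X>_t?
<X>_t = 16*t^7/7

For an Itô process dX_t = a(t) dt + b(t) dB_t, the quadratic variation is <X>_t = int_0^t b(s)^2 ds (the drift term does not contribute). Here b(s) = -4*s^3, so
  b(s)^2 = 16*s^6.
Integrating from 0 to t:
  <X>_t = int_0^t (16*s^6) ds = 16*t^7/7.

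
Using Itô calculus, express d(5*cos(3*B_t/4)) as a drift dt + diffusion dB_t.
d(5*cos(3*B_t/4)) = (-45*cos(3*B_t/4)/32) dt + (-15*sin(3*B_t/4)/4) dB_t

Itô's formula for f(B_t) gives d f(B_t) = f'(B_t) dB_t + (1/2) f''(B_t) dt. Compute derivatives of f(x) = 5*cos(3*x/4):
  f'(x)  = -15*sin(3*x/4)/4
  f''(x) = -45*cos(3*x/4)/16
Substitute x = B_t and multiply the f'' term by 1/2:
  drift     = (1/2) * (-45*cos(3*x/4)/16) evaluated at B_t = -45*cos(3*B_t/4)/32
  diffusion = (-15*sin(3*x/4)/4) evaluated at B_t = -15*sin(3*B_t/4)/4
Therefore d(5*cos(3*B_t/4)) = (-45*cos(3*B_t/4)/32) dt + (-15*sin(3*B_t/4)/4) dB_t.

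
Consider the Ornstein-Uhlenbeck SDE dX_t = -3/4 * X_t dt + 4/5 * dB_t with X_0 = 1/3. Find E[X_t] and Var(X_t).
E[X_t] = exp(-3*t/4)/3; Var(X_t) = 32/75 - 32*exp(-3*t/2)/75

The OU SDE dX = -theta X dt + sigma dB admits the integrating factor exp(theta t): d(exp(theta t) X_t) = sigma exp(theta t) dB_t. Integrating from 0 to t:
  X_t = x_0 * exp(-theta t) + sigma * int_0^t exp(-theta (t-s)) dB_s.
The Itô integral has mean 0 and (by the Itô isometry) variance sigma^2 * int_0^t exp(-2 theta (t - s)) ds = sigma^2 * (1 - exp(-2 theta t)) / (2 theta).
With theta = 3/4, sigma = 4/5, x_0 = 1/3:
  E[X_t] = 1/3 * exp(-3/4 t) = exp(-3*t/4)/3
  Var(X_t) = (4/5)^2 * (1 - exp(-2*3/4 t)) / (2 * 3/4) = 32/75 - 32*exp(-3*t/2)/75.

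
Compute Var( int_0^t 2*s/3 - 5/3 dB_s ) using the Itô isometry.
Var = t*(4*t^2 - 30*t + 75)/27

The Itô integral of a deterministic integrand f(s) has mean 0 because each increment f(s) * (B_{s+ds} - B_s) has mean 0. By the Itô isometry:
  Var( int_0^t f(s) dB_s ) = E[ (int_0^t f(s) dB_s)^2 ] = int_0^t f(s)^2 ds.
Here f(s) = 2*s/3 - 5/3, so f(s)^2 = (2*s - 5)^2/9. Integrate:
  int_0^t ((2*s - 5)^2/9) ds = t*(4*t^2 - 30*t + 75)/27.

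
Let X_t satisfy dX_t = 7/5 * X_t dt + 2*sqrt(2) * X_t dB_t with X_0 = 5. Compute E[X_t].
E[X_t] = 5*exp(7*t/5)

For GBM dX = mu X dt + sigma X dB with X_0 = x_0, apply Itô to Y = log X: dY = (mu - sigma^2/2) dt + sigma dB, so Y_t = log(x_0) + (mu - sigma^2/2) t + sigma B_t and hence X_t = x_0 * exp((mu - sigma^2/2) t + sigma B_t).
With mu = 7/5, sigma = 2*sqrt(2), x_0 = 5, this gives:
  X_t = 5 * exp((-13/5) * t + (2*sqrt(2)) * B_t).
Since sigma*B_t ~ Normal(0, sigma^2 t), E[exp(sigma*B_t)] = exp(sigma^2 t / 2); so E[X_t] = x_0 * exp((mu - sigma^2/2) t) * exp(sigma^2 t / 2) = x_0 * exp(mu t) = 5*exp(7*t/5).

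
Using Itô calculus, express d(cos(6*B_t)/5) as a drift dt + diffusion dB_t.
d(cos(6*B_t)/5) = (-18*cos(6*B_t)/5) dt + (-6*sin(6*B_t)/5) dB_t

Itô's formula for f(B_t) gives d f(B_t) = f'(B_t) dB_t + (1/2) f''(B_t) dt. Compute derivatives of f(x) = cos(6*x)/5:
  f'(x)  = -6*sin(6*x)/5
  f''(x) = -36*cos(6*x)/5
Substitute x = B_t and multiply the f'' term by 1/2:
  drift     = (1/2) * (-36*cos(6*x)/5) evaluated at B_t = -18*cos(6*B_t)/5
  diffusion = (-6*sin(6*x)/5) evaluated at B_t = -6*sin(6*B_t)/5
Therefore d(cos(6*B_t)/5) = (-18*cos(6*B_t)/5) dt + (-6*sin(6*B_t)/5) dB_t.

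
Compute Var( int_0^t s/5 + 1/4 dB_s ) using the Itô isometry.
Var = t*(16*t^2 + 60*t + 75)/1200

The Itô integral of a deterministic integrand f(s) has mean 0 because each increment f(s) * (B_{s+ds} - B_s) has mean 0. By the Itô isometry:
  Var( int_0^t f(s) dB_s ) = E[ (int_0^t f(s) dB_s)^2 ] = int_0^t f(s)^2 ds.
Here f(s) = s/5 + 1/4, so f(s)^2 = (4*s + 5)^2/400. Integrate:
  int_0^t ((4*s + 5)^2/400) ds = t*(16*t^2 + 60*t + 75)/1200.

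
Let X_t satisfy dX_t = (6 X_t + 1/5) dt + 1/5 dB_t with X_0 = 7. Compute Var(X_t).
Var(X_t) = exp(12*t)/300 - 1/300

The variance V(t) = Var(X_t) satisfies V'(t) = 2 a V(t) + c^2 with V(0) = 0 (drift coefficient is linear in X, diffusion is constant). With a = 6, c = 1/5, the solution is
  V(t) = (c^2 / (2 a)) * (exp(2 a t) - 1)
       = ((1/5)^2 / (2*6)) * (exp(12 t) - 1)
       = exp(12*t)/300 - 1/300.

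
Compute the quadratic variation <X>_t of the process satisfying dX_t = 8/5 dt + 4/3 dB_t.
<X>_t = 16*t/9

For an Itô process dX_t = a(t) dt + b(t) dB_t, the quadratic variation is <X>_t = int_0^t b(s)^2 ds (the drift term does not contribute). Here b(s) = 4/3, so
  b(s)^2 = 16/9.
Integrating from 0 to t:
  <X>_t = int_0^t (16/9) ds = 16*t/9.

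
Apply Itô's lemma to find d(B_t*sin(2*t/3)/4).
d(B_t*sin(2*t/3)/4) = (B_t*cos(2*t/3)/6) dt + (sin(2*t/3)/4) dB_t

Itô's formula for f(t, x): d f(t, B_t) = (f_t + (1/2) f_xx) dt + f_x dB_t. Compute partials of f(t, x) = x*sin(2*t/3)/4:
  f_t(t,x)  = x*cos(2*t/3)/6
  f_x(t,x)  = sin(2*t/3)/4
  f_xx(t,x) = 0
Assemble drift = f_t + (1/2) f_xx = x*cos(2*t/3)/6 and diffusion = f_x = sin(2*t/3)/4. Substituting x = B_t:
  d(B_t*sin(2*t/3)/4) = (B_t*cos(2*t/3)/6) dt + (sin(2*t/3)/4) dB_t.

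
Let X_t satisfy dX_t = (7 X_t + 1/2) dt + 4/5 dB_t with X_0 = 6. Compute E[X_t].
E[X_t] = 85*exp(7*t)/14 - 1/14

Taking expectations and using E[dB_t] = 0, the mean m(t) = E[X_t] satisfies the ODE m'(t) = a m(t) + b with m(0) = x_0. With a = 7, b = 1/2, x_0 = 6, the solution is
  m(t) = x_0 * exp(a t) + (b/a) * (exp(a t) - 1)
       = 6 * exp(7 t) + ((1/2)/7) * (exp(7 t) - 1)
       = 85*exp(7*t)/14 - 1/14.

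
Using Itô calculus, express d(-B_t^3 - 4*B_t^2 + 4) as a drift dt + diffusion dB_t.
d(-B_t^3 - 4*B_t^2 + 4) = (-3*B_t - 4) dt + (B_t*(-3*B_t - 8)) dB_t

Itô's formula for f(B_t) gives d f(B_t) = f'(B_t) dB_t + (1/2) f''(B_t) dt. Compute derivatives of f(x) = -x^3 - 4*x^2 + 4:
  f'(x)  = x*(-3*x - 8)
  f''(x) = -6*x - 8
Substitute x = B_t and multiply the f'' term by 1/2:
  drift     = (1/2) * (-6*x - 8) evaluated at B_t = -3*B_t - 4
  diffusion = (x*(-3*x - 8)) evaluated at B_t = B_t*(-3*B_t - 8)
Therefore d(-B_t^3 - 4*B_t^2 + 4) = (-3*B_t - 4) dt + (B_t*(-3*B_t - 8)) dB_t.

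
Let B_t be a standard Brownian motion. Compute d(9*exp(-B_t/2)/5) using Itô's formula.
d(9*exp(-B_t/2)/5) = (9*exp(-B_t/2)/40) dt + (-9*exp(-B_t/2)/10) dB_t

Itô's formula for f(B_t) gives d f(B_t) = f'(B_t) dB_t + (1/2) f''(B_t) dt. Compute derivatives of f(x) = 9*exp(-x/2)/5:
  f'(x)  = -9*exp(-x/2)/10
  f''(x) = 9*exp(-x/2)/20
Substitute x = B_t and multiply the f'' term by 1/2:
  drift     = (1/2) * (9*exp(-x/2)/20) evaluated at B_t = 9*exp(-B_t/2)/40
  diffusion = (-9*exp(-x/2)/10) evaluated at B_t = -9*exp(-B_t/2)/10
Therefore d(9*exp(-B_t/2)/5) = (9*exp(-B_t/2)/40) dt + (-9*exp(-B_t/2)/10) dB_t.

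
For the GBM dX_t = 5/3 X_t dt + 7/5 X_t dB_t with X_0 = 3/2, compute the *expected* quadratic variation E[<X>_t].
E[<X>_t] = 1323*exp(397*t/75)/1588 - 1323/1588

<X>_t = int_0^t ((7/5) * X_s)^2 ds. Taking expectation inside the integral: E[<X>_t] = (7/5)^2 * int_0^t E[X_s^2] ds. For GBM, E[X_s^2] = x_0^2 * exp((2 mu + sigma^2) s). Integrating:
  E[<X>_t] = (7/5)^2 * (3/2)^2 * (exp((2*(5/3) + (7/5)^2) t) - 1) / (2*(5/3) + (7/5)^2)
           = (7/5)^2 * (3/2)^2 * (exp((397/75) t) - 1) / (397/75) = 1323*exp(397*t/75)/1588 - 1323/1588.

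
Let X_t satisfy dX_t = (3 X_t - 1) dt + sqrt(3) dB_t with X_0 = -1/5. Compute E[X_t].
E[X_t] = 1/3 - 8*exp(3*t)/15

Taking expectations and using E[dB_t] = 0, the mean m(t) = E[X_t] satisfies the ODE m'(t) = a m(t) + b with m(0) = x_0. With a = 3, b = -1, x_0 = -1/5, the solution is
  m(t) = x_0 * exp(a t) + (b/a) * (exp(a t) - 1)
       = (-1/5) * exp(3 t) + ((-1)/3) * (exp(3 t) - 1)
       = 1/3 - 8*exp(3*t)/15.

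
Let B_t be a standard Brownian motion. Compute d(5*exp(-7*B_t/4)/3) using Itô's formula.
d(5*exp(-7*B_t/4)/3) = (245*exp(-7*B_t/4)/96) dt + (-35*exp(-7*B_t/4)/12) dB_t

Itô's formula for f(B_t) gives d f(B_t) = f'(B_t) dB_t + (1/2) f''(B_t) dt. Compute derivatives of f(x) = 5*exp(-7*x/4)/3:
  f'(x)  = -35*exp(-7*x/4)/12
  f''(x) = 245*exp(-7*x/4)/48
Substitute x = B_t and multiply the f'' term by 1/2:
  drift     = (1/2) * (245*exp(-7*x/4)/48) evaluated at B_t = 245*exp(-7*B_t/4)/96
  diffusion = (-35*exp(-7*x/4)/12) evaluated at B_t = -35*exp(-7*B_t/4)/12
Therefore d(5*exp(-7*B_t/4)/3) = (245*exp(-7*B_t/4)/96) dt + (-35*exp(-7*B_t/4)/12) dB_t.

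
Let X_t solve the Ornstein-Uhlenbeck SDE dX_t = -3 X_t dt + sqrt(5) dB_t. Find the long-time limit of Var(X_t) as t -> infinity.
lim Var(X_t) = 5/6

The OU SDE dX = -theta X dt + sigma dB admits the integrating factor exp(theta t): d(exp(theta t) X_t) = sigma exp(theta t) dB_t. Integrating from 0 to t gives X_t = x_0 * exp(-theta t) + sigma * int_0^t exp(-theta (t-s)) dB_s for any initial x_0. The Itô integral has variance (by the Itô isometry) sigma^2 * int_0^t exp(-2 theta (t - s)) ds = sigma^2 * (1 - exp(-2 theta t)) / (2 theta), independent of x_0.
With theta = 3, sigma = sqrt(5):
  Var(X_t) = (sqrt(5))^2 * (1 - exp(-2*3 t)) / (2 * 3) = 5/6 - 5*exp(-6*t)/6.
As t -> infinity, exp(-2*3 t) -> 0, so the stationary variance is sigma^2 / (2 theta) = 5/6.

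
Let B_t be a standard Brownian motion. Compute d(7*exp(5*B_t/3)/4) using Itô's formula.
d(7*exp(5*B_t/3)/4) = (175*exp(5*B_t/3)/72) dt + (35*exp(5*B_t/3)/12) dB_t

Itô's formula for f(B_t) gives d f(B_t) = f'(B_t) dB_t + (1/2) f''(B_t) dt. Compute derivatives of f(x) = 7*exp(5*x/3)/4:
  f'(x)  = 35*exp(5*x/3)/12
  f''(x) = 175*exp(5*x/3)/36
Substitute x = B_t and multiply the f'' term by 1/2:
  drift     = (1/2) * (175*exp(5*x/3)/36) evaluated at B_t = 175*exp(5*B_t/3)/72
  diffusion = (35*exp(5*x/3)/12) evaluated at B_t = 35*exp(5*B_t/3)/12
Therefore d(7*exp(5*B_t/3)/4) = (175*exp(5*B_t/3)/72) dt + (35*exp(5*B_t/3)/12) dB_t.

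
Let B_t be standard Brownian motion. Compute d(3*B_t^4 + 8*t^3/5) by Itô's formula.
d(3*B_t^4 + 8*t^3/5) = (18*B_t^2 + 24*t^2/5) dt + (12*B_t^3) dB_t

Itô's formula for f(t, x): d f(t, B_t) = (f_t + (1/2) f_xx) dt + f_x dB_t. Compute partials of f(t, x) = 8*t^3/5 + 3*x^4:
  f_t(t,x)  = 24*t^2/5
  f_x(t,x)  = 12*x^3
  f_xx(t,x) = 36*x^2
Assemble drift = f_t + (1/2) f_xx = 24*t^2/5 + 18*x^2 and diffusion = f_x = 12*x^3. Substituting x = B_t:
  d(3*B_t^4 + 8*t^3/5) = (18*B_t^2 + 24*t^2/5) dt + (12*B_t^3) dB_t.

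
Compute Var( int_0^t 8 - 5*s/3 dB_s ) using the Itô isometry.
Var = t*(25*t^2 - 360*t + 1728)/27

The Itô integral of a deterministic integrand f(s) has mean 0 because each increment f(s) * (B_{s+ds} - B_s) has mean 0. By the Itô isometry:
  Var( int_0^t f(s) dB_s ) = E[ (int_0^t f(s) dB_s)^2 ] = int_0^t f(s)^2 ds.
Here f(s) = 8 - 5*s/3, so f(s)^2 = (5*s - 24)^2/9. Integrate:
  int_0^t ((5*s - 24)^2/9) ds = t*(25*t^2 - 360*t + 1728)/27.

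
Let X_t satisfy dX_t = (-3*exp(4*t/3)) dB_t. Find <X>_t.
<X>_t = 27*exp(8*t/3)/8 - 27/8

For an Itô process dX_t = a(t) dt + b(t) dB_t, the quadratic variation is <X>_t = int_0^t b(s)^2 ds (the drift term does not contribute). Here b(s) = -3*exp(4*s/3), so
  b(s)^2 = 9*exp(8*s/3).
Integrating from 0 to t:
  <X>_t = int_0^t (9*exp(8*s/3)) ds = 27*exp(8*t/3)/8 - 27/8.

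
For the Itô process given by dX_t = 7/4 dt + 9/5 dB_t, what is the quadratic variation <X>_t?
<X>_t = 81*t/25

For an Itô process dX_t = a(t) dt + b(t) dB_t, the quadratic variation is <X>_t = int_0^t b(s)^2 ds (the drift term does not contribute). Here b(s) = 9/5, so
  b(s)^2 = 81/25.
Integrating from 0 to t:
  <X>_t = int_0^t (81/25) ds = 81*t/25.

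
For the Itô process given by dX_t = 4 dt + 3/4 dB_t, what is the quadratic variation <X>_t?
<X>_t = 9*t/16

For an Itô process dX_t = a(t) dt + b(t) dB_t, the quadratic variation is <X>_t = int_0^t b(s)^2 ds (the drift term does not contribute). Here b(s) = 3/4, so
  b(s)^2 = 9/16.
Integrating from 0 to t:
  <X>_t = int_0^t (9/16) ds = 9*t/16.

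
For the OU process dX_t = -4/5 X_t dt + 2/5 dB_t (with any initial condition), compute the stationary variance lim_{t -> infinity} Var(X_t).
lim Var(X_t) = 1/10

The OU SDE dX = -theta X dt + sigma dB admits the integrating factor exp(theta t): d(exp(theta t) X_t) = sigma exp(theta t) dB_t. Integrating from 0 to t gives X_t = x_0 * exp(-theta t) + sigma * int_0^t exp(-theta (t-s)) dB_s for any initial x_0. The Itô integral has variance (by the Itô isometry) sigma^2 * int_0^t exp(-2 theta (t - s)) ds = sigma^2 * (1 - exp(-2 theta t)) / (2 theta), independent of x_0.
With theta = 4/5, sigma = 2/5:
  Var(X_t) = (2/5)^2 * (1 - exp(-2*4/5 t)) / (2 * 4/5) = 1/10 - exp(-8*t/5)/10.
As t -> infinity, exp(-2*4/5 t) -> 0, so the stationary variance is sigma^2 / (2 theta) = 1/10.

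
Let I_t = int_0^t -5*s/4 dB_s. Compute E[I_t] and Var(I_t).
E[I_t] = 0; Var(I_t) = 25*t^3/48

The Itô integral of a deterministic integrand f(s) has mean 0 because each increment f(s) * (B_{s+ds} - B_s) has mean 0. By the Itô isometry:
  Var( int_0^t f(s) dB_s ) = E[ (int_0^t f(s) dB_s)^2 ] = int_0^t f(s)^2 ds.
Here f(s) = -5*s/4, so f(s)^2 = 25*s^2/16. Integrate:
  int_0^t (25*s^2/16) ds = 25*t^3/48.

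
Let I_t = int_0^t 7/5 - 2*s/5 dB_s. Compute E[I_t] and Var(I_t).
E[I_t] = 0; Var(I_t) = t*(4*t^2 - 42*t + 147)/75

The Itô integral of a deterministic integrand f(s) has mean 0 because each increment f(s) * (B_{s+ds} - B_s) has mean 0. By the Itô isometry:
  Var( int_0^t f(s) dB_s ) = E[ (int_0^t f(s) dB_s)^2 ] = int_0^t f(s)^2 ds.
Here f(s) = 7/5 - 2*s/5, so f(s)^2 = (2*s - 7)^2/25. Integrate:
  int_0^t ((2*s - 7)^2/25) ds = t*(4*t^2 - 42*t + 147)/75.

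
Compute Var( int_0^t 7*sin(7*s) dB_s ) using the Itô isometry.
Var = 49*t/2 - 7*sin(14*t)/4

The Itô integral of a deterministic integrand f(s) has mean 0 because each increment f(s) * (B_{s+ds} - B_s) has mean 0. By the Itô isometry:
  Var( int_0^t f(s) dB_s ) = E[ (int_0^t f(s) dB_s)^2 ] = int_0^t f(s)^2 ds.
Here f(s) = 7*sin(7*s), so f(s)^2 = 49*sin(7*s)^2. Integrate:
  int_0^t (49*sin(7*s)^2) ds = 49*t/2 - 7*sin(14*t)/4.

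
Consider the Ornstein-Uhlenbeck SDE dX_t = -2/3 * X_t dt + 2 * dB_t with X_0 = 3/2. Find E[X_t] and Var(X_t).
E[X_t] = 3*exp(-2*t/3)/2; Var(X_t) = 3 - 3*exp(-4*t/3)

The OU SDE dX = -theta X dt + sigma dB admits the integrating factor exp(theta t): d(exp(theta t) X_t) = sigma exp(theta t) dB_t. Integrating from 0 to t:
  X_t = x_0 * exp(-theta t) + sigma * int_0^t exp(-theta (t-s)) dB_s.
The Itô integral has mean 0 and (by the Itô isometry) variance sigma^2 * int_0^t exp(-2 theta (t - s)) ds = sigma^2 * (1 - exp(-2 theta t)) / (2 theta).
With theta = 2/3, sigma = 2, x_0 = 3/2:
  E[X_t] = 3/2 * exp(-2/3 t) = 3*exp(-2*t/3)/2
  Var(X_t) = (2)^2 * (1 - exp(-2*2/3 t)) / (2 * 2/3) = 3 - 3*exp(-4*t/3).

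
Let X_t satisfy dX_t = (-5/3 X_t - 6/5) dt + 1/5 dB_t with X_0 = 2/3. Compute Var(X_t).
Var(X_t) = 3/250 - 3*exp(-10*t/3)/250

The variance V(t) = Var(X_t) satisfies V'(t) = 2 a V(t) + c^2 with V(0) = 0 (drift coefficient is linear in X, diffusion is constant). With a = -5/3, c = 1/5, the solution is
  V(t) = (c^2 / (2 a)) * (exp(2 a t) - 1)
       = ((1/5)^2 / (2*(-5/3))) * (exp((-10/3) t) - 1)
       = 3/250 - 3*exp(-10*t/3)/250.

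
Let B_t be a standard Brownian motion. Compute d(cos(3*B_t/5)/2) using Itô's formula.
d(cos(3*B_t/5)/2) = (-9*cos(3*B_t/5)/100) dt + (-3*sin(3*B_t/5)/10) dB_t

Itô's formula for f(B_t) gives d f(B_t) = f'(B_t) dB_t + (1/2) f''(B_t) dt. Compute derivatives of f(x) = cos(3*x/5)/2:
  f'(x)  = -3*sin(3*x/5)/10
  f''(x) = -9*cos(3*x/5)/50
Substitute x = B_t and multiply the f'' term by 1/2:
  drift     = (1/2) * (-9*cos(3*x/5)/50) evaluated at B_t = -9*cos(3*B_t/5)/100
  diffusion = (-3*sin(3*x/5)/10) evaluated at B_t = -3*sin(3*B_t/5)/10
Therefore d(cos(3*B_t/5)/2) = (-9*cos(3*B_t/5)/100) dt + (-3*sin(3*B_t/5)/10) dB_t.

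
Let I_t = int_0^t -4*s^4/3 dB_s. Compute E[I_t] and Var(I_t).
E[I_t] = 0; Var(I_t) = 16*t^9/81

The Itô integral of a deterministic integrand f(s) has mean 0 because each increment f(s) * (B_{s+ds} - B_s) has mean 0. By the Itô isometry:
  Var( int_0^t f(s) dB_s ) = E[ (int_0^t f(s) dB_s)^2 ] = int_0^t f(s)^2 ds.
Here f(s) = -4*s^4/3, so f(s)^2 = 16*s^8/9. Integrate:
  int_0^t (16*s^8/9) ds = 16*t^9/81.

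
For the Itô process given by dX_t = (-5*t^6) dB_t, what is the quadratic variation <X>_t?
<X>_t = 25*t^13/13

For an Itô process dX_t = a(t) dt + b(t) dB_t, the quadratic variation is <X>_t = int_0^t b(s)^2 ds (the drift term does not contribute). Here b(s) = -5*s^6, so
  b(s)^2 = 25*s^12.
Integrating from 0 to t:
  <X>_t = int_0^t (25*s^12) ds = 25*t^13/13.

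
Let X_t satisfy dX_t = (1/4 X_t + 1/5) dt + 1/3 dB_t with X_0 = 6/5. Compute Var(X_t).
Var(X_t) = 2*exp(t/2)/9 - 2/9

The variance V(t) = Var(X_t) satisfies V'(t) = 2 a V(t) + c^2 with V(0) = 0 (drift coefficient is linear in X, diffusion is constant). With a = 1/4, c = 1/3, the solution is
  V(t) = (c^2 / (2 a)) * (exp(2 a t) - 1)
       = ((1/3)^2 / (2*(1/4))) * (exp((1/2) t) - 1)
       = 2*exp(t/2)/9 - 2/9.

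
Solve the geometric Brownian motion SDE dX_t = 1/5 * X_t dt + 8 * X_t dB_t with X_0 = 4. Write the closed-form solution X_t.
X_t = 4 * exp((-159/5) * t + (8) * B_t)

For GBM dX = mu X dt + sigma X dB with X_0 = x_0, apply Itô to Y = log X: dY = (mu - sigma^2/2) dt + sigma dB, so Y_t = log(x_0) + (mu - sigma^2/2) t + sigma B_t and hence X_t = x_0 * exp((mu - sigma^2/2) t + sigma B_t).
With mu = 1/5, sigma = 8, x_0 = 4, this gives:
  X_t = 4 * exp((-159/5) * t + (8) * B_t).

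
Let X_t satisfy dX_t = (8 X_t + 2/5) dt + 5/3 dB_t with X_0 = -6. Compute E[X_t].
E[X_t] = -119*exp(8*t)/20 - 1/20

Taking expectations and using E[dB_t] = 0, the mean m(t) = E[X_t] satisfies the ODE m'(t) = a m(t) + b with m(0) = x_0. With a = 8, b = 2/5, x_0 = -6, the solution is
  m(t) = x_0 * exp(a t) + (b/a) * (exp(a t) - 1)
       = (-6) * exp(8 t) + ((2/5)/8) * (exp(8 t) - 1)
       = -119*exp(8*t)/20 - 1/20.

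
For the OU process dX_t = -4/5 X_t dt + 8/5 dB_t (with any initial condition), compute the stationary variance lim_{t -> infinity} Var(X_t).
lim Var(X_t) = 8/5

The OU SDE dX = -theta X dt + sigma dB admits the integrating factor exp(theta t): d(exp(theta t) X_t) = sigma exp(theta t) dB_t. Integrating from 0 to t gives X_t = x_0 * exp(-theta t) + sigma * int_0^t exp(-theta (t-s)) dB_s for any initial x_0. The Itô integral has variance (by the Itô isometry) sigma^2 * int_0^t exp(-2 theta (t - s)) ds = sigma^2 * (1 - exp(-2 theta t)) / (2 theta), independent of x_0.
With theta = 4/5, sigma = 8/5:
  Var(X_t) = (8/5)^2 * (1 - exp(-2*4/5 t)) / (2 * 4/5) = 8/5 - 8*exp(-8*t/5)/5.
As t -> infinity, exp(-2*4/5 t) -> 0, so the stationary variance is sigma^2 / (2 theta) = 8/5.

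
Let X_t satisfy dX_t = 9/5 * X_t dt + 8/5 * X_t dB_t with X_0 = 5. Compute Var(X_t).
Var(X_t) = 25*(exp(64*t/25) - 1)*exp(18*t/5)

For GBM dX = mu X dt + sigma X dB with X_0 = x_0, apply Itô to Y = log X: dY = (mu - sigma^2/2) dt + sigma dB, so Y_t = log(x_0) + (mu - sigma^2/2) t + sigma B_t and hence X_t = x_0 * exp((mu - sigma^2/2) t + sigma B_t).
With mu = 9/5, sigma = 8/5, x_0 = 5, this gives:
  X_t = 5 * exp((13/25) * t + (8/5) * B_t).
Since sigma*B_t ~ Normal(0, sigma^2 t), E[exp(sigma*B_t)] = exp(sigma^2 t / 2); so E[X_t] = x_0 * exp((mu - sigma^2/2) t) * exp(sigma^2 t / 2) = x_0 * exp(mu t) = 5*exp(9*t/5).
Var(X_t) = E[X_t^2] - (E[X_t])^2 = x_0^2 * exp(2 mu t) * (exp(sigma^2 t) - 1) = 25*(exp(64*t/25) - 1)*exp(18*t/5).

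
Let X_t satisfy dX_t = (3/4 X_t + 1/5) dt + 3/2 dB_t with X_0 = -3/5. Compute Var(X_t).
Var(X_t) = 3*exp(3*t/2)/2 - 3/2

The variance V(t) = Var(X_t) satisfies V'(t) = 2 a V(t) + c^2 with V(0) = 0 (drift coefficient is linear in X, diffusion is constant). With a = 3/4, c = 3/2, the solution is
  V(t) = (c^2 / (2 a)) * (exp(2 a t) - 1)
       = ((3/2)^2 / (2*(3/4))) * (exp((3/2) t) - 1)
       = 3*exp(3*t/2)/2 - 3/2.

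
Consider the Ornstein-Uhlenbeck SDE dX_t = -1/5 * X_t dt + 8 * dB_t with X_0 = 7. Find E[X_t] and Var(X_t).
E[X_t] = 7*exp(-t/5); Var(X_t) = 160 - 160*exp(-2*t/5)

The OU SDE dX = -theta X dt + sigma dB admits the integrating factor exp(theta t): d(exp(theta t) X_t) = sigma exp(theta t) dB_t. Integrating from 0 to t:
  X_t = x_0 * exp(-theta t) + sigma * int_0^t exp(-theta (t-s)) dB_s.
The Itô integral has mean 0 and (by the Itô isometry) variance sigma^2 * int_0^t exp(-2 theta (t - s)) ds = sigma^2 * (1 - exp(-2 theta t)) / (2 theta).
With theta = 1/5, sigma = 8, x_0 = 7:
  E[X_t] = 7 * exp(-1/5 t) = 7*exp(-t/5)
  Var(X_t) = (8)^2 * (1 - exp(-2*1/5 t)) / (2 * 1/5) = 160 - 160*exp(-2*t/5).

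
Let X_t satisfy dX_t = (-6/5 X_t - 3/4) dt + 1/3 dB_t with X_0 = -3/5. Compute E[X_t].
E[X_t] = -5/8 + exp(-6*t/5)/40

Taking expectations and using E[dB_t] = 0, the mean m(t) = E[X_t] satisfies the ODE m'(t) = a m(t) + b with m(0) = x_0. With a = -6/5, b = -3/4, x_0 = -3/5, the solution is
  m(t) = x_0 * exp(a t) + (b/a) * (exp(a t) - 1)
       = (-3/5) * exp((-6/5) t) + ((-3/4)/(-6/5)) * (exp((-6/5) t) - 1)
       = -5/8 + exp(-6*t/5)/40.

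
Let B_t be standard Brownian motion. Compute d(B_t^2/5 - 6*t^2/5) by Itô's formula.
d(B_t^2/5 - 6*t^2/5) = (1/5 - 12*t/5) dt + (2*B_t/5) dB_t

Itô's formula for f(t, x): d f(t, B_t) = (f_t + (1/2) f_xx) dt + f_x dB_t. Compute partials of f(t, x) = -6*t^2/5 + x^2/5:
  f_t(t,x)  = -12*t/5
  f_x(t,x)  = 2*x/5
  f_xx(t,x) = 2/5
Assemble drift = f_t + (1/2) f_xx = 1/5 - 12*t/5 and diffusion = f_x = 2*x/5. Substituting x = B_t:
  d(B_t^2/5 - 6*t^2/5) = (1/5 - 12*t/5) dt + (2*B_t/5) dB_t.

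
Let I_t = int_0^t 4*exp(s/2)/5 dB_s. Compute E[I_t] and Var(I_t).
E[I_t] = 0; Var(I_t) = 16*exp(t)/25 - 16/25

The Itô integral of a deterministic integrand f(s) has mean 0 because each increment f(s) * (B_{s+ds} - B_s) has mean 0. By the Itô isometry:
  Var( int_0^t f(s) dB_s ) = E[ (int_0^t f(s) dB_s)^2 ] = int_0^t f(s)^2 ds.
Here f(s) = 4*exp(s/2)/5, so f(s)^2 = 16*exp(s)/25. Integrate:
  int_0^t (16*exp(s)/25) ds = 16*exp(t)/25 - 16/25.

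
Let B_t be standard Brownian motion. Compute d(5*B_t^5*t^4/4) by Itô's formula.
d(5*B_t^5*t^4/4) = (B_t^3*t^3*(5*B_t^2 + 25*t/2)) dt + (25*B_t^4*t^4/4) dB_t

Itô's formula for f(t, x): d f(t, B_t) = (f_t + (1/2) f_xx) dt + f_x dB_t. Compute partials of f(t, x) = 5*t^4*x^5/4:
  f_t(t,x)  = 5*t^3*x^5
  f_x(t,x)  = 25*t^4*x^4/4
  f_xx(t,x) = 25*t^4*x^3
Assemble drift = f_t + (1/2) f_xx = t^3*x^3*(25*t/2 + 5*x^2) and diffusion = f_x = 25*t^4*x^4/4. Substituting x = B_t:
  d(5*B_t^5*t^4/4) = (B_t^3*t^3*(5*B_t^2 + 25*t/2)) dt + (25*B_t^4*t^4/4) dB_t.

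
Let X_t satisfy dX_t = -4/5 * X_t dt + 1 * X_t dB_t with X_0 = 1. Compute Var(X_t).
Var(X_t) = (exp(t) - 1)*exp(-8*t/5)

For GBM dX = mu X dt + sigma X dB with X_0 = x_0, apply Itô to Y = log X: dY = (mu - sigma^2/2) dt + sigma dB, so Y_t = log(x_0) + (mu - sigma^2/2) t + sigma B_t and hence X_t = x_0 * exp((mu - sigma^2/2) t + sigma B_t).
With mu = -4/5, sigma = 1, x_0 = 1, this gives:
  X_t = 1 * exp((-13/10) * t + (1) * B_t).
Since sigma*B_t ~ Normal(0, sigma^2 t), E[exp(sigma*B_t)] = exp(sigma^2 t / 2); so E[X_t] = x_0 * exp((mu - sigma^2/2) t) * exp(sigma^2 t / 2) = x_0 * exp(mu t) = exp(-4*t/5).
Var(X_t) = E[X_t^2] - (E[X_t])^2 = x_0^2 * exp(2 mu t) * (exp(sigma^2 t) - 1) = (exp(t) - 1)*exp(-8*t/5).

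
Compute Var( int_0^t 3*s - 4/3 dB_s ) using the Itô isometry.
Var = t*(27*t^2 - 36*t + 16)/9

The Itô integral of a deterministic integrand f(s) has mean 0 because each increment f(s) * (B_{s+ds} - B_s) has mean 0. By the Itô isometry:
  Var( int_0^t f(s) dB_s ) = E[ (int_0^t f(s) dB_s)^2 ] = int_0^t f(s)^2 ds.
Here f(s) = 3*s - 4/3, so f(s)^2 = (9*s - 4)^2/9. Integrate:
  int_0^t ((9*s - 4)^2/9) ds = t*(27*t^2 - 36*t + 16)/9.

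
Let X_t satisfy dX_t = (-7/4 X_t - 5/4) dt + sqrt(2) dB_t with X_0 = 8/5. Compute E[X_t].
E[X_t] = -5/7 + 81*exp(-7*t/4)/35

Taking expectations and using E[dB_t] = 0, the mean m(t) = E[X_t] satisfies the ODE m'(t) = a m(t) + b with m(0) = x_0. With a = -7/4, b = -5/4, x_0 = 8/5, the solution is
  m(t) = x_0 * exp(a t) + (b/a) * (exp(a t) - 1)
       = (8/5) * exp((-7/4) t) + ((-5/4)/(-7/4)) * (exp((-7/4) t) - 1)
       = -5/7 + 81*exp(-7*t/4)/35.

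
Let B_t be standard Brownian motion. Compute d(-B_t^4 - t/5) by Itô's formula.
d(-B_t^4 - t/5) = (-6*B_t^2 - 1/5) dt + (-4*B_t^3) dB_t

Itô's formula for f(t, x): d f(t, B_t) = (f_t + (1/2) f_xx) dt + f_x dB_t. Compute partials of f(t, x) = -t/5 - x^4:
  f_t(t,x)  = -1/5
  f_x(t,x)  = -4*x^3
  f_xx(t,x) = -12*x^2
Assemble drift = f_t + (1/2) f_xx = -6*x^2 - 1/5 and diffusion = f_x = -4*x^3. Substituting x = B_t:
  d(-B_t^4 - t/5) = (-6*B_t^2 - 1/5) dt + (-4*B_t^3) dB_t.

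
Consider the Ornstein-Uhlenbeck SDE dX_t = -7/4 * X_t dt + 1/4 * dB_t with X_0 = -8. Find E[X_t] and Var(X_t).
E[X_t] = -8*exp(-7*t/4); Var(X_t) = 1/56 - exp(-7*t/2)/56

The OU SDE dX = -theta X dt + sigma dB admits the integrating factor exp(theta t): d(exp(theta t) X_t) = sigma exp(theta t) dB_t. Integrating from 0 to t:
  X_t = x_0 * exp(-theta t) + sigma * int_0^t exp(-theta (t-s)) dB_s.
The Itô integral has mean 0 and (by the Itô isometry) variance sigma^2 * int_0^t exp(-2 theta (t - s)) ds = sigma^2 * (1 - exp(-2 theta t)) / (2 theta).
With theta = 7/4, sigma = 1/4, x_0 = -8:
  E[X_t] = -8 * exp(-7/4 t) = -8*exp(-7*t/4)
  Var(X_t) = (1/4)^2 * (1 - exp(-2*7/4 t)) / (2 * 7/4) = 1/56 - exp(-7*t/2)/56.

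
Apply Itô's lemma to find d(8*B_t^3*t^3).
d(8*B_t^3*t^3) = (24*B_t*t^2*(B_t^2 + t)) dt + (24*B_t^2*t^3) dB_t

Itô's formula for f(t, x): d f(t, B_t) = (f_t + (1/2) f_xx) dt + f_x dB_t. Compute partials of f(t, x) = 8*t^3*x^3:
  f_t(t,x)  = 24*t^2*x^3
  f_x(t,x)  = 24*t^3*x^2
  f_xx(t,x) = 48*t^3*x
Assemble drift = f_t + (1/2) f_xx = 24*t^2*x*(t + x^2) and diffusion = f_x = 24*t^3*x^2. Substituting x = B_t:
  d(8*B_t^3*t^3) = (24*B_t*t^2*(B_t^2 + t)) dt + (24*B_t^2*t^3) dB_t.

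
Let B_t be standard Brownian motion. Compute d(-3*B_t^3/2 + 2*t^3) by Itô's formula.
d(-3*B_t^3/2 + 2*t^3) = (-9*B_t/2 + 6*t^2) dt + (-9*B_t^2/2) dB_t

Itô's formula for f(t, x): d f(t, B_t) = (f_t + (1/2) f_xx) dt + f_x dB_t. Compute partials of f(t, x) = 2*t^3 - 3*x^3/2:
  f_t(t,x)  = 6*t^2
  f_x(t,x)  = -9*x^2/2
  f_xx(t,x) = -9*x
Assemble drift = f_t + (1/2) f_xx = 6*t^2 - 9*x/2 and diffusion = f_x = -9*x^2/2. Substituting x = B_t:
  d(-3*B_t^3/2 + 2*t^3) = (-9*B_t/2 + 6*t^2) dt + (-9*B_t^2/2) dB_t.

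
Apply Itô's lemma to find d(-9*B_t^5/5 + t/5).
d(-9*B_t^5/5 + t/5) = (1/5 - 18*B_t^3) dt + (-9*B_t^4) dB_t

Itô's formula for f(t, x): d f(t, B_t) = (f_t + (1/2) f_xx) dt + f_x dB_t. Compute partials of f(t, x) = t/5 - 9*x^5/5:
  f_t(t,x)  = 1/5
  f_x(t,x)  = -9*x^4
  f_xx(t,x) = -36*x^3
Assemble drift = f_t + (1/2) f_xx = 1/5 - 18*x^3 and diffusion = f_x = -9*x^4. Substituting x = B_t:
  d(-9*B_t^5/5 + t/5) = (1/5 - 18*B_t^3) dt + (-9*B_t^4) dB_t.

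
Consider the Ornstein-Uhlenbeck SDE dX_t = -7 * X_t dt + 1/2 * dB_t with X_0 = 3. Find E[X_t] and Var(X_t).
E[X_t] = 3*exp(-7*t); Var(X_t) = 1/56 - exp(-14*t)/56

The OU SDE dX = -theta X dt + sigma dB admits the integrating factor exp(theta t): d(exp(theta t) X_t) = sigma exp(theta t) dB_t. Integrating from 0 to t:
  X_t = x_0 * exp(-theta t) + sigma * int_0^t exp(-theta (t-s)) dB_s.
The Itô integral has mean 0 and (by the Itô isometry) variance sigma^2 * int_0^t exp(-2 theta (t - s)) ds = sigma^2 * (1 - exp(-2 theta t)) / (2 theta).
With theta = 7, sigma = 1/2, x_0 = 3:
  E[X_t] = 3 * exp(-7 t) = 3*exp(-7*t)
  Var(X_t) = (1/2)^2 * (1 - exp(-2*7 t)) / (2 * 7) = 1/56 - exp(-14*t)/56.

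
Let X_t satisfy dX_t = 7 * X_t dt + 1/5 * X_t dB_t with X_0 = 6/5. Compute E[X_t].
E[X_t] = 6*exp(7*t)/5

For GBM dX = mu X dt + sigma X dB with X_0 = x_0, apply Itô to Y = log X: dY = (mu - sigma^2/2) dt + sigma dB, so Y_t = log(x_0) + (mu - sigma^2/2) t + sigma B_t and hence X_t = x_0 * exp((mu - sigma^2/2) t + sigma B_t).
With mu = 7, sigma = 1/5, x_0 = 6/5, this gives:
  X_t = 6/5 * exp((349/50) * t + (1/5) * B_t).
Since sigma*B_t ~ Normal(0, sigma^2 t), E[exp(sigma*B_t)] = exp(sigma^2 t / 2); so E[X_t] = x_0 * exp((mu - sigma^2/2) t) * exp(sigma^2 t / 2) = x_0 * exp(mu t) = 6*exp(7*t)/5.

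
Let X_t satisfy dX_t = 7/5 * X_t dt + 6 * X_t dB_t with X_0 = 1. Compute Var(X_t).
Var(X_t) = (exp(36*t) - 1)*exp(14*t/5)

For GBM dX = mu X dt + sigma X dB with X_0 = x_0, apply Itô to Y = log X: dY = (mu - sigma^2/2) dt + sigma dB, so Y_t = log(x_0) + (mu - sigma^2/2) t + sigma B_t and hence X_t = x_0 * exp((mu - sigma^2/2) t + sigma B_t).
With mu = 7/5, sigma = 6, x_0 = 1, this gives:
  X_t = 1 * exp((-83/5) * t + (6) * B_t).
Since sigma*B_t ~ Normal(0, sigma^2 t), E[exp(sigma*B_t)] = exp(sigma^2 t / 2); so E[X_t] = x_0 * exp((mu - sigma^2/2) t) * exp(sigma^2 t / 2) = x_0 * exp(mu t) = exp(7*t/5).
Var(X_t) = E[X_t^2] - (E[X_t])^2 = x_0^2 * exp(2 mu t) * (exp(sigma^2 t) - 1) = (exp(36*t) - 1)*exp(14*t/5).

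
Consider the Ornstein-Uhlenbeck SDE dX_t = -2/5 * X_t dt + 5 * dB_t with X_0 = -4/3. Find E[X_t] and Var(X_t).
E[X_t] = -4*exp(-2*t/5)/3; Var(X_t) = 125/4 - 125*exp(-4*t/5)/4

The OU SDE dX = -theta X dt + sigma dB admits the integrating factor exp(theta t): d(exp(theta t) X_t) = sigma exp(theta t) dB_t. Integrating from 0 to t:
  X_t = x_0 * exp(-theta t) + sigma * int_0^t exp(-theta (t-s)) dB_s.
The Itô integral has mean 0 and (by the Itô isometry) variance sigma^2 * int_0^t exp(-2 theta (t - s)) ds = sigma^2 * (1 - exp(-2 theta t)) / (2 theta).
With theta = 2/5, sigma = 5, x_0 = -4/3:
  E[X_t] = -4/3 * exp(-2/5 t) = -4*exp(-2*t/5)/3
  Var(X_t) = (5)^2 * (1 - exp(-2*2/5 t)) / (2 * 2/5) = 125/4 - 125*exp(-4*t/5)/4.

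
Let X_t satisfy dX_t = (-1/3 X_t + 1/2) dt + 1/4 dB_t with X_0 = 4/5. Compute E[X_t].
E[X_t] = 3/2 - 7*exp(-t/3)/10

Taking expectations and using E[dB_t] = 0, the mean m(t) = E[X_t] satisfies the ODE m'(t) = a m(t) + b with m(0) = x_0. With a = -1/3, b = 1/2, x_0 = 4/5, the solution is
  m(t) = x_0 * exp(a t) + (b/a) * (exp(a t) - 1)
       = (4/5) * exp((-1/3) t) + ((1/2)/(-1/3)) * (exp((-1/3) t) - 1)
       = 3/2 - 7*exp(-t/3)/10.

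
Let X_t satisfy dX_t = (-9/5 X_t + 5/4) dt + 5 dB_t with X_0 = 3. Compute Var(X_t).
Var(X_t) = 125/18 - 125*exp(-18*t/5)/18

The variance V(t) = Var(X_t) satisfies V'(t) = 2 a V(t) + c^2 with V(0) = 0 (drift coefficient is linear in X, diffusion is constant). With a = -9/5, c = 5, the solution is
  V(t) = (c^2 / (2 a)) * (exp(2 a t) - 1)
       = (5^2 / (2*(-9/5))) * (exp((-18/5) t) - 1)
       = 125/18 - 125*exp(-18*t/5)/18.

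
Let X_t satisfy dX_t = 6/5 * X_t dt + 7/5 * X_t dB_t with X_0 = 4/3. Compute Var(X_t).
Var(X_t) = 16*(exp(49*t/25) - 1)*exp(12*t/5)/9

For GBM dX = mu X dt + sigma X dB with X_0 = x_0, apply Itô to Y = log X: dY = (mu - sigma^2/2) dt + sigma dB, so Y_t = log(x_0) + (mu - sigma^2/2) t + sigma B_t and hence X_t = x_0 * exp((mu - sigma^2/2) t + sigma B_t).
With mu = 6/5, sigma = 7/5, x_0 = 4/3, this gives:
  X_t = 4/3 * exp((11/50) * t + (7/5) * B_t).
Since sigma*B_t ~ Normal(0, sigma^2 t), E[exp(sigma*B_t)] = exp(sigma^2 t / 2); so E[X_t] = x_0 * exp((mu - sigma^2/2) t) * exp(sigma^2 t / 2) = x_0 * exp(mu t) = 4*exp(6*t/5)/3.
Var(X_t) = E[X_t^2] - (E[X_t])^2 = x_0^2 * exp(2 mu t) * (exp(sigma^2 t) - 1) = 16*(exp(49*t/25) - 1)*exp(12*t/5)/9.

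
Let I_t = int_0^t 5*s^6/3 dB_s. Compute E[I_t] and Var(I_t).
E[I_t] = 0; Var(I_t) = 25*t^13/117

The Itô integral of a deterministic integrand f(s) has mean 0 because each increment f(s) * (B_{s+ds} - B_s) has mean 0. By the Itô isometry:
  Var( int_0^t f(s) dB_s ) = E[ (int_0^t f(s) dB_s)^2 ] = int_0^t f(s)^2 ds.
Here f(s) = 5*s^6/3, so f(s)^2 = 25*s^12/9. Integrate:
  int_0^t (25*s^12/9) ds = 25*t^13/117.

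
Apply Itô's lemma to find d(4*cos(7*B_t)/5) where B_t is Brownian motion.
d(4*cos(7*B_t)/5) = (-98*cos(7*B_t)/5) dt + (-28*sin(7*B_t)/5) dB_t

Itô's formula for f(B_t) gives d f(B_t) = f'(B_t) dB_t + (1/2) f''(B_t) dt. Compute derivatives of f(x) = 4*cos(7*x)/5:
  f'(x)  = -28*sin(7*x)/5
  f''(x) = -196*cos(7*x)/5
Substitute x = B_t and multiply the f'' term by 1/2:
  drift     = (1/2) * (-196*cos(7*x)/5) evaluated at B_t = -98*cos(7*B_t)/5
  diffusion = (-28*sin(7*x)/5) evaluated at B_t = -28*sin(7*B_t)/5
Therefore d(4*cos(7*B_t)/5) = (-98*cos(7*B_t)/5) dt + (-28*sin(7*B_t)/5) dB_t.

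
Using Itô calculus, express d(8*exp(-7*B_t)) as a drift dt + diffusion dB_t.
d(8*exp(-7*B_t)) = (196*exp(-7*B_t)) dt + (-56*exp(-7*B_t)) dB_t

Itô's formula for f(B_t) gives d f(B_t) = f'(B_t) dB_t + (1/2) f''(B_t) dt. Compute derivatives of f(x) = 8*exp(-7*x):
  f'(x)  = -56*exp(-7*x)
  f''(x) = 392*exp(-7*x)
Substitute x = B_t and multiply the f'' term by 1/2:
  drift     = (1/2) * (392*exp(-7*x)) evaluated at B_t = 196*exp(-7*B_t)
  diffusion = (-56*exp(-7*x)) evaluated at B_t = -56*exp(-7*B_t)
Therefore d(8*exp(-7*B_t)) = (196*exp(-7*B_t)) dt + (-56*exp(-7*B_t)) dB_t.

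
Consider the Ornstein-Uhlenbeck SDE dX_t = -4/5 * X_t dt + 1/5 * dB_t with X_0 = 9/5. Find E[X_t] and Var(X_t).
E[X_t] = 9*exp(-4*t/5)/5; Var(X_t) = 1/40 - exp(-8*t/5)/40

The OU SDE dX = -theta X dt + sigma dB admits the integrating factor exp(theta t): d(exp(theta t) X_t) = sigma exp(theta t) dB_t. Integrating from 0 to t:
  X_t = x_0 * exp(-theta t) + sigma * int_0^t exp(-theta (t-s)) dB_s.
The Itô integral has mean 0 and (by the Itô isometry) variance sigma^2 * int_0^t exp(-2 theta (t - s)) ds = sigma^2 * (1 - exp(-2 theta t)) / (2 theta).
With theta = 4/5, sigma = 1/5, x_0 = 9/5:
  E[X_t] = 9/5 * exp(-4/5 t) = 9*exp(-4*t/5)/5
  Var(X_t) = (1/5)^2 * (1 - exp(-2*4/5 t)) / (2 * 4/5) = 1/40 - exp(-8*t/5)/40.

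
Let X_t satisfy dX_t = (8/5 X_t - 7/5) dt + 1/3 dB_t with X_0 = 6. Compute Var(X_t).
Var(X_t) = 5*exp(16*t/5)/144 - 5/144

The variance V(t) = Var(X_t) satisfies V'(t) = 2 a V(t) + c^2 with V(0) = 0 (drift coefficient is linear in X, diffusion is constant). With a = 8/5, c = 1/3, the solution is
  V(t) = (c^2 / (2 a)) * (exp(2 a t) - 1)
       = ((1/3)^2 / (2*(8/5))) * (exp((16/5) t) - 1)
       = 5*exp(16*t/5)/144 - 5/144.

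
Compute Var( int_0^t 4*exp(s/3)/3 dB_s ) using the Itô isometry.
Var = 8*exp(2*t/3)/3 - 8/3

The Itô integral of a deterministic integrand f(s) has mean 0 because each increment f(s) * (B_{s+ds} - B_s) has mean 0. By the Itô isometry:
  Var( int_0^t f(s) dB_s ) = E[ (int_0^t f(s) dB_s)^2 ] = int_0^t f(s)^2 ds.
Here f(s) = 4*exp(s/3)/3, so f(s)^2 = 16*exp(2*s/3)/9. Integrate:
  int_0^t (16*exp(2*s/3)/9) ds = 8*exp(2*t/3)/3 - 8/3.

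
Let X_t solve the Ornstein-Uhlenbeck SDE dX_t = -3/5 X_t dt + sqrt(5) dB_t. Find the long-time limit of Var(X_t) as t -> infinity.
lim Var(X_t) = 25/6

The OU SDE dX = -theta X dt + sigma dB admits the integrating factor exp(theta t): d(exp(theta t) X_t) = sigma exp(theta t) dB_t. Integrating from 0 to t gives X_t = x_0 * exp(-theta t) + sigma * int_0^t exp(-theta (t-s)) dB_s for any initial x_0. The Itô integral has variance (by the Itô isometry) sigma^2 * int_0^t exp(-2 theta (t - s)) ds = sigma^2 * (1 - exp(-2 theta t)) / (2 theta), independent of x_0.
With theta = 3/5, sigma = sqrt(5):
  Var(X_t) = (sqrt(5))^2 * (1 - exp(-2*3/5 t)) / (2 * 3/5) = 25/6 - 25*exp(-6*t/5)/6.
As t -> infinity, exp(-2*3/5 t) -> 0, so the stationary variance is sigma^2 / (2 theta) = 25/6.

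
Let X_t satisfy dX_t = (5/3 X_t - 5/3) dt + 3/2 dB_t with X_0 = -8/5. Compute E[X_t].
E[X_t] = 1 - 13*exp(5*t/3)/5

Taking expectations and using E[dB_t] = 0, the mean m(t) = E[X_t] satisfies the ODE m'(t) = a m(t) + b with m(0) = x_0. With a = 5/3, b = -5/3, x_0 = -8/5, the solution is
  m(t) = x_0 * exp(a t) + (b/a) * (exp(a t) - 1)
       = (-8/5) * exp((5/3) t) + ((-5/3)/(5/3)) * (exp((5/3) t) - 1)
       = 1 - 13*exp(5*t/3)/5.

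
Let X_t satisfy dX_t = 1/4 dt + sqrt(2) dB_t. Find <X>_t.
<X>_t = 2*t

For an Itô process dX_t = a(t) dt + b(t) dB_t, the quadratic variation is <X>_t = int_0^t b(s)^2 ds (the drift term does not contribute). Here b(s) = sqrt(2), so
  b(s)^2 = 2.
Integrating from 0 to t:
  <X>_t = int_0^t (2) ds = 2*t.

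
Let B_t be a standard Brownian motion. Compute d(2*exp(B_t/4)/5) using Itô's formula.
d(2*exp(B_t/4)/5) = (exp(B_t/4)/80) dt + (exp(B_t/4)/10) dB_t

Itô's formula for f(B_t) gives d f(B_t) = f'(B_t) dB_t + (1/2) f''(B_t) dt. Compute derivatives of f(x) = 2*exp(x/4)/5:
  f'(x)  = exp(x/4)/10
  f''(x) = exp(x/4)/40
Substitute x = B_t and multiply the f'' term by 1/2:
  drift     = (1/2) * (exp(x/4)/40) evaluated at B_t = exp(B_t/4)/80
  diffusion = (exp(x/4)/10) evaluated at B_t = exp(B_t/4)/10
Therefore d(2*exp(B_t/4)/5) = (exp(B_t/4)/80) dt + (exp(B_t/4)/10) dB_t.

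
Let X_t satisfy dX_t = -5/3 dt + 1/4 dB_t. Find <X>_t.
<X>_t = t/16

For an Itô process dX_t = a(t) dt + b(t) dB_t, the quadratic variation is <X>_t = int_0^t b(s)^2 ds (the drift term does not contribute). Here b(s) = 1/4, so
  b(s)^2 = 1/16.
Integrating from 0 to t:
  <X>_t = int_0^t (1/16) ds = t/16.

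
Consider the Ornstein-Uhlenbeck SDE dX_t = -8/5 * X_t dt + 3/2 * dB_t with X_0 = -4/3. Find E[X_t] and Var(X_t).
E[X_t] = -4*exp(-8*t/5)/3; Var(X_t) = 45/64 - 45*exp(-16*t/5)/64

The OU SDE dX = -theta X dt + sigma dB admits the integrating factor exp(theta t): d(exp(theta t) X_t) = sigma exp(theta t) dB_t. Integrating from 0 to t:
  X_t = x_0 * exp(-theta t) + sigma * int_0^t exp(-theta (t-s)) dB_s.
The Itô integral has mean 0 and (by the Itô isometry) variance sigma^2 * int_0^t exp(-2 theta (t - s)) ds = sigma^2 * (1 - exp(-2 theta t)) / (2 theta).
With theta = 8/5, sigma = 3/2, x_0 = -4/3:
  E[X_t] = -4/3 * exp(-8/5 t) = -4*exp(-8*t/5)/3
  Var(X_t) = (3/2)^2 * (1 - exp(-2*8/5 t)) / (2 * 8/5) = 45/64 - 45*exp(-16*t/5)/64.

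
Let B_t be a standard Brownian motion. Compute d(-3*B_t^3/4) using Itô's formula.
d(-3*B_t^3/4) = (-9*B_t/4) dt + (-9*B_t^2/4) dB_t

Itô's formula for f(B_t) gives d f(B_t) = f'(B_t) dB_t + (1/2) f''(B_t) dt. Compute derivatives of f(x) = -3*x^3/4:
  f'(x)  = -9*x^2/4
  f''(x) = -9*x/2
Substitute x = B_t and multiply the f'' term by 1/2:
  drift     = (1/2) * (-9*x/2) evaluated at B_t = -9*B_t/4
  diffusion = (-9*x^2/4) evaluated at B_t = -9*B_t^2/4
Therefore d(-3*B_t^3/4) = (-9*B_t/4) dt + (-9*B_t^2/4) dB_t.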